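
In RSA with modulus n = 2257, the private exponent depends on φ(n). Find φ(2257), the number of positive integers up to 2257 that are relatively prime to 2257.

2160

Factor: 2257 = 37 · 61.
φ(2257) = (37−1) · (61−1) = 36 · 60 = 2160.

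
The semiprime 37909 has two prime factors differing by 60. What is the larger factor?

Since p = q + 60, we have 37909 = q(q + 60), so q² + 60q − 37909 = 0.
Discriminant: 60² + 4·37909 = 3600 + 151636 = 155236; √155236 = 394.
q = (−60 + 394)/2 = 167, and p = q + 60 = 227.
Check: 167 · 227 = 37909.

227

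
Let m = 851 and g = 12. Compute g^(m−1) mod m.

12^1 ≡ 12 (mod 851)
12^2 ≡ 12^2 = 144 ≡ 144 (mod 851)
12^4 ≡ 144^2 = 20736 ≡ 312 (mod 851)
12^8 ≡ 312^2 = 97344 ≡ 330 (mod 851)
12^16 ≡ 330^2 = 108900 ≡ 823 (mod 851)
12^32 ≡ 823^2 = 677329 ≡ 784 (mod 851)
12^64 ≡ 784^2 = 614656 ≡ 234 (mod 851)
12^128 ≡ 234^2 = 54756 ≡ 292 (mod 851)
12^256 ≡ 292^2 = 85264 ≡ 164 (mod 851)
12^512 ≡ 164^2 = 26896 ≡ 515 (mod 851)
850 = 512 + 256 + 64 + 16 + 2 in binary powers of 2.
So 12^850 ≡ 515 · 164 · 234 · 823 · 144 ≡ 164 (mod 851).
Since 164 ≠ 1, base 12 is a Fermat witness: 851 is composite.

164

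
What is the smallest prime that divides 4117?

4117 is odd.
Digit sum 13, not divisible by 3.
Ends in 7: not divisible by 5.
7: 4117 = 7·588 + 1
11: 4117 = 11·374 + 3
13: 4117 = 13·316 + 9
17: 4117 = 17·242 + 3
19: 4117 = 19·216 + 13
23: 4117 = 23·179

23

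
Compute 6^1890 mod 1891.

6^1 ≡ 6 (mod 1891)
6^2 ≡ 6^2 = 36 ≡ 36 (mod 1891)
6^4 ≡ 36^2 = 1296 ≡ 1296 (mod 1891)
6^8 ≡ 1296^2 = 1679616 ≡ 408 (mod 1891)
6^16 ≡ 408^2 = 166464 ≡ 56 (mod 1891)
6^32 ≡ 56^2 = 3136 ≡ 1245 (mod 1891)
6^64 ≡ 1245^2 = 1550025 ≡ 1296 (mod 1891)
6^128 ≡ 1296^2 = 1679616 ≡ 408 (mod 1891)
6^256 ≡ 408^2 = 166464 ≡ 56 (mod 1891)
6^512 ≡ 56^2 = 3136 ≡ 1245 (mod 1891)
6^1024 ≡ 1245^2 = 1550025 ≡ 1296 (mod 1891)
1890 = 1024 + 512 + 256 + 64 + 32 + 2 in binary powers of 2.
So 6^1890 ≡ 1296 · 1245 · 56 · 1296 · 1245 · 36 ≡ 1768 (mod 1891).
Since 1768 ≠ 1, base 6 is a Fermat witness: 1891 is composite.

1768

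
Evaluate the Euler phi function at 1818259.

1773576

Factor: 1818259 = 103 · 127 · 139.
φ(1818259) = (103−1) · (127−1) · (139−1) = 102 · 126 · 138 = 1773576.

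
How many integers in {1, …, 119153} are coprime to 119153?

108864

Factor: 119153 = 17 · 43 · 163.
φ(119153) = (17−1) · (43−1) · (163−1) = 16 · 42 · 162 = 108864.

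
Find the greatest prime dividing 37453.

67

37453 = 13 · 2881
2881 = 43 · 67
67 is prime.
So 37453 = 13 · 43 · 67; the largest prime factor is 67.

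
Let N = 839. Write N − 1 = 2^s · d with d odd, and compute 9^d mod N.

839 − 1 = 838 = 2^1 · 419, so d = 419.
9^1 ≡ 9 (mod 839)
9^2 ≡ 9^2 = 81 ≡ 81 (mod 839)
9^4 ≡ 81^2 = 6561 ≡ 688 (mod 839)
9^8 ≡ 688^2 = 473344 ≡ 148 (mod 839)
9^16 ≡ 148^2 = 21904 ≡ 90 (mod 839)
9^32 ≡ 90^2 = 8100 ≡ 549 (mod 839)
9^64 ≡ 549^2 = 301401 ≡ 200 (mod 839)
9^128 ≡ 200^2 = 40000 ≡ 567 (mod 839)
9^256 ≡ 567^2 = 321489 ≡ 152 (mod 839)
419 = 256 + 128 + 32 + 2 + 1 in binary powers of 2.
So 9^419 ≡ 152 · 567 · 549 · 81 · 9 ≡ 1 (mod 839).
Since 9^d ≡ 1 (mod 839), base 9 does not prove 839 composite.

1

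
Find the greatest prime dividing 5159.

67

5159 = 7 · 737
737 = 11 · 67
67 is prime.
So 5159 = 7 · 11 · 67; the largest prime factor is 67.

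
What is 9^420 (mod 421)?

1

9^1 ≡ 9 (mod 421)
9^2 ≡ 9^2 = 81 ≡ 81 (mod 421)
9^4 ≡ 81^2 = 6561 ≡ 246 (mod 421)
9^8 ≡ 246^2 = 60516 ≡ 313 (mod 421)
9^16 ≡ 313^2 = 97969 ≡ 297 (mod 421)
9^32 ≡ 297^2 = 88209 ≡ 220 (mod 421)
9^64 ≡ 220^2 = 48400 ≡ 406 (mod 421)
9^128 ≡ 406^2 = 164836 ≡ 225 (mod 421)
9^256 ≡ 225^2 = 50625 ≡ 105 (mod 421)
420 = 256 + 128 + 32 + 4 in binary powers of 2.
So 9^420 ≡ 105 · 225 · 220 · 246 ≡ 1 (mod 421).
Since the result is 1, base 9 gives no evidence that 421 is composite.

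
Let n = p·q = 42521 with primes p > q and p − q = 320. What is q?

Since p = q + 320, we have 42521 = q(q + 320), so q² + 320q − 42521 = 0.
Discriminant: 320² + 4·42521 = 102400 + 170084 = 272484; √272484 = 522.
q = (−320 + 522)/2 = 101, and p = q + 320 = 421.
Check: 101 · 421 = 42521.

101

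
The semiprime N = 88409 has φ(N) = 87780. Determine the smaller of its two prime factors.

211

φ(n) = (p−1)(q−1) = n − (p+q) + 1, so p + q = 88409 − 87780 + 1 = 630.
p and q are the roots of t² − 630t + 88409 = 0.
Discriminant: 630² − 4·88409 = 396900 − 353636 = 43264; √43264 = 208.
q = (630 − 208)/2 = 211, p = (630 + 208)/2 = 419.
Check: 211 · 419 = 88409.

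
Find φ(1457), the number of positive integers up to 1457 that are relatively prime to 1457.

1380

Factor: 1457 = 31 · 47.
φ(1457) = (31−1) · (47−1) = 30 · 46 = 1380.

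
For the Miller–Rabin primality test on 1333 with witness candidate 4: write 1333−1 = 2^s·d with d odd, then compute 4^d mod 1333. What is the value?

901

1333 − 1 = 1332 = 2^2 · 333, so d = 333.
4^1 ≡ 4 (mod 1333)
4^2 ≡ 4^2 = 16 ≡ 16 (mod 1333)
4^4 ≡ 16^2 = 256 ≡ 256 (mod 1333)
4^8 ≡ 256^2 = 65536 ≡ 219 (mod 1333)
4^16 ≡ 219^2 = 47961 ≡ 1306 (mod 1333)
4^32 ≡ 1306^2 = 1705636 ≡ 729 (mod 1333)
4^64 ≡ 729^2 = 531441 ≡ 907 (mod 1333)
4^128 ≡ 907^2 = 822649 ≡ 188 (mod 1333)
4^256 ≡ 188^2 = 35344 ≡ 686 (mod 1333)
333 = 256 + 64 + 8 + 4 + 1 in binary powers of 2.
So 4^333 ≡ 686 · 907 · 219 · 256 · 4 ≡ 901 (mod 1333).
Squaring chain: 901 → 4; never reaches −1, so base 4 is a Miller–Rabin witness that 1333 is composite.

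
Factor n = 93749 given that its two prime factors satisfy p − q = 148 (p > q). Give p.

389

Since p = q + 148, we have 93749 = q(q + 148), so q² + 148q − 93749 = 0.
Discriminant: 148² + 4·93749 = 21904 + 374996 = 396900; √396900 = 630.
q = (−148 + 630)/2 = 241, and p = q + 148 = 389.
Check: 241 · 389 = 93749.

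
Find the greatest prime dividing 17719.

17719 = 13 · 1363
1363 = 29 · 47
47 is prime.
So 17719 = 13 · 29 · 47; the largest prime factor is 47.

47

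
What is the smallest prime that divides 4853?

23

4853 is odd.
Digit sum 20, not divisible by 3.
Ends in 3: not divisible by 5.
7: 4853 = 7·693 + 2
11: 4853 = 11·441 + 2
13: 4853 = 13·373 + 4
17: 4853 = 17·285 + 8
19: 4853 = 19·255 + 8
23: 4853 = 23·211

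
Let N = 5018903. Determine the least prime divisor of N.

67

5018903 is odd.
Digit sum 26, not divisible by 3.
Ends in 3: not divisible by 5.
7: 5018903 = 7·716986 + 1
11: 5018903 = 11·456263 + 10
13: 5018903 = 13·386069 + 6
17: 5018903 = 17·295229 + 10
19: 5018903 = 19·264152 + 15
23: 5018903 = 23·218213 + 4
29: 5018903 = 29·173065 + 18
31: 5018903 = 31·161900 + 3
37: 5018903 = 37·135646 + 1
41: 5018903 = 41·122412 + 11
43: 5018903 = 43·116718 + 29
47: 5018903 = 47·106785 + 8
53: 5018903 = 53·94696 + 15
59: 5018903 = 59·85066 + 9
61: 5018903 = 61·82277 + 6
67: 5018903 = 67·74909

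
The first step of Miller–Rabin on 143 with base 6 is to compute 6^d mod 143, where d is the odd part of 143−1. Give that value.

143 − 1 = 142 = 2^1 · 71, so d = 71.
6^1 ≡ 6 (mod 143)
6^2 ≡ 6^2 = 36 ≡ 36 (mod 143)
6^4 ≡ 36^2 = 1296 ≡ 9 (mod 143)
6^8 ≡ 9^2 = 81 ≡ 81 (mod 143)
6^16 ≡ 81^2 = 6561 ≡ 126 (mod 143)
6^32 ≡ 126^2 = 15876 ≡ 3 (mod 143)
6^64 ≡ 3^2 = 9 ≡ 9 (mod 143)
71 = 64 + 4 + 2 + 1 in binary powers of 2.
So 6^71 ≡ 9 · 9 · 36 · 6 ≡ 50 (mod 143).
Squaring chain: 50; never reaches −1, so base 6 is a Miller–Rabin witness that 143 is composite.

50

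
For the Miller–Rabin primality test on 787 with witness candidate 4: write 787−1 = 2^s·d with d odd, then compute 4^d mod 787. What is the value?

787 − 1 = 786 = 2^1 · 393, so d = 393.
4^1 ≡ 4 (mod 787)
4^2 ≡ 4^2 = 16 ≡ 16 (mod 787)
4^4 ≡ 16^2 = 256 ≡ 256 (mod 787)
4^8 ≡ 256^2 = 65536 ≡ 215 (mod 787)
4^16 ≡ 215^2 = 46225 ≡ 579 (mod 787)
4^32 ≡ 579^2 = 335241 ≡ 766 (mod 787)
4^64 ≡ 766^2 = 586756 ≡ 441 (mod 787)
4^128 ≡ 441^2 = 194481 ≡ 92 (mod 787)
4^256 ≡ 92^2 = 8464 ≡ 594 (mod 787)
393 = 256 + 128 + 8 + 1 in binary powers of 2.
So 4^393 ≡ 594 · 92 · 215 · 4 ≡ 1 (mod 787).
Since 4^d ≡ 1 (mod 787), base 4 does not prove 787 composite.

1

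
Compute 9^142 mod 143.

9^1 ≡ 9 (mod 143)
9^2 ≡ 9^2 = 81 ≡ 81 (mod 143)
9^4 ≡ 81^2 = 6561 ≡ 126 (mod 143)
9^8 ≡ 126^2 = 15876 ≡ 3 (mod 143)
9^16 ≡ 3^2 = 9 ≡ 9 (mod 143)
9^32 ≡ 9^2 = 81 ≡ 81 (mod 143)
9^64 ≡ 81^2 = 6561 ≡ 126 (mod 143)
9^128 ≡ 126^2 = 15876 ≡ 3 (mod 143)
142 = 128 + 8 + 4 + 2 in binary powers of 2.
So 9^142 ≡ 3 · 3 · 126 · 81 ≡ 48 (mod 143).
Since 48 ≠ 1, base 9 is a Fermat witness: 143 is composite.

48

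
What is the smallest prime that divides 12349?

12349 is odd.
Digit sum 19, not divisible by 3.
Ends in 9: not divisible by 5.
7: 12349 = 7·1764 + 1
11: 12349 = 11·1122 + 7
13: 12349 = 13·949 + 12
17: 12349 = 17·726 + 7
19: 12349 = 19·649 + 18
23: 12349 = 23·536 + 21
29: 12349 = 29·425 + 24
31: 12349 = 31·398 + 11
37: 12349 = 37·333 + 28
41: 12349 = 41·301 + 8
43: 12349 = 43·287 + 8
47: 12349 = 47·262 + 35
53: 12349 = 53·233

53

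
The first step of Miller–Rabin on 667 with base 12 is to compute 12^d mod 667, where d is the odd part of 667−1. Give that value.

667 − 1 = 666 = 2^1 · 333, so d = 333.
12^1 ≡ 12 (mod 667)
12^2 ≡ 12^2 = 144 ≡ 144 (mod 667)
12^4 ≡ 144^2 = 20736 ≡ 59 (mod 667)
12^8 ≡ 59^2 = 3481 ≡ 146 (mod 667)
12^16 ≡ 146^2 = 21316 ≡ 639 (mod 667)
12^32 ≡ 639^2 = 408321 ≡ 117 (mod 667)
12^64 ≡ 117^2 = 13689 ≡ 349 (mod 667)
12^128 ≡ 349^2 = 121801 ≡ 407 (mod 667)
12^256 ≡ 407^2 = 165649 ≡ 233 (mod 667)
333 = 256 + 64 + 8 + 4 + 1 in binary powers of 2.
So 12^333 ≡ 233 · 349 · 146 · 59 · 12 ≡ 302 (mod 667).
Squaring chain: 302; never reaches −1, so base 12 is a Miller–Rabin witness that 667 is composite.

302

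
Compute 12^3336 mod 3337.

952

12^1 ≡ 12 (mod 3337)
12^2 ≡ 12^2 = 144 ≡ 144 (mod 3337)
12^4 ≡ 144^2 = 20736 ≡ 714 (mod 3337)
12^8 ≡ 714^2 = 509796 ≡ 2572 (mod 3337)
12^16 ≡ 2572^2 = 6615184 ≡ 1250 (mod 3337)
12^32 ≡ 1250^2 = 1562500 ≡ 784 (mod 3337)
12^64 ≡ 784^2 = 614656 ≡ 648 (mod 3337)
12^128 ≡ 648^2 = 419904 ≡ 2779 (mod 3337)
12^256 ≡ 2779^2 = 7722841 ≡ 1023 (mod 3337)
12^512 ≡ 1023^2 = 1046529 ≡ 2048 (mod 3337)
12^1024 ≡ 2048^2 = 4194304 ≡ 3032 (mod 3337)
12^2048 ≡ 3032^2 = 9193024 ≡ 2926 (mod 3337)
3336 = 2048 + 1024 + 256 + 8 in binary powers of 2.
So 12^3336 ≡ 2926 · 3032 · 1023 · 2572 ≡ 952 (mod 3337).
Since 952 ≠ 1, base 12 is a Fermat witness: 3337 is composite.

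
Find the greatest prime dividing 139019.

139019 = 43 · 3233
3233 = 53 · 61
61 is prime.
So 139019 = 43 · 53 · 61; the largest prime factor is 61.

61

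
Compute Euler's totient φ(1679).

Factor: 1679 = 23 · 73.
φ(1679) = (23−1) · (73−1) = 22 · 72 = 1584.

1584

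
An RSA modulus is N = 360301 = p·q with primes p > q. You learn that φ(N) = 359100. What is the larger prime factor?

631

φ(n) = (p−1)(q−1) = n − (p+q) + 1, so p + q = 360301 − 359100 + 1 = 1202.
p and q are the roots of t² − 1202t + 360301 = 0.
Discriminant: 1202² − 4·360301 = 1444804 − 1441204 = 3600; √3600 = 60.
q = (1202 − 60)/2 = 571, p = (1202 + 60)/2 = 631.
Check: 571 · 631 = 360301.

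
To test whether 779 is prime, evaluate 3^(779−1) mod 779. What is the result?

214

3^1 ≡ 3 (mod 779)
3^2 ≡ 3^2 = 9 ≡ 9 (mod 779)
3^4 ≡ 9^2 = 81 ≡ 81 (mod 779)
3^8 ≡ 81^2 = 6561 ≡ 329 (mod 779)
3^16 ≡ 329^2 = 108241 ≡ 739 (mod 779)
3^32 ≡ 739^2 = 546121 ≡ 42 (mod 779)
3^64 ≡ 42^2 = 1764 ≡ 206 (mod 779)
3^128 ≡ 206^2 = 42436 ≡ 370 (mod 779)
3^256 ≡ 370^2 = 136900 ≡ 575 (mod 779)
3^512 ≡ 575^2 = 330625 ≡ 329 (mod 779)
778 = 512 + 256 + 8 + 2 in binary powers of 2.
So 3^778 ≡ 329 · 575 · 329 · 9 ≡ 214 (mod 779).
Since 214 ≠ 1, base 3 is a Fermat witness: 779 is composite.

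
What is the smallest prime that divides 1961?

37

1961 is odd.
Digit sum 17, not divisible by 3.
Ends in 1: not divisible by 5.
7: 1961 = 7·280 + 1
11: 1961 = 11·178 + 3
13: 1961 = 13·150 + 11
17: 1961 = 17·115 + 6
19: 1961 = 19·103 + 4
23: 1961 = 23·85 + 6
29: 1961 = 29·67 + 18
31: 1961 = 31·63 + 8
37: 1961 = 37·53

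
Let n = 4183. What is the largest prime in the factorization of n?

4183 = 47 · 89
89 is prime.
So 4183 = 47 · 89; the largest prime factor is 89.

89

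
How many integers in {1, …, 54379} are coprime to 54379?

48576

Factor: 54379 = 13 · 47 · 89.
φ(54379) = (13−1) · (47−1) · (89−1) = 12 · 46 · 88 = 48576.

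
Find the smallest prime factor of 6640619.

43

6640619 is odd.
Digit sum 32, not divisible by 3.
Ends in 9: not divisible by 5.
7: 6640619 = 7·948659 + 6
11: 6640619 = 11·603692 + 7
13: 6640619 = 13·510816 + 11
17: 6640619 = 17·390624 + 11
19: 6640619 = 19·349506 + 5
23: 6640619 = 23·288722 + 13
29: 6640619 = 29·228986 + 25
31: 6640619 = 31·214213 + 16
37: 6640619 = 37·179476 + 7
41: 6640619 = 41·161966 + 13
43: 6640619 = 43·154433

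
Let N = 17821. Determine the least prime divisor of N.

71

17821 is odd.
Digit sum 19, not divisible by 3.
Ends in 1: not divisible by 5.
7: 17821 = 7·2545 + 6
11: 17821 = 11·1620 + 1
13: 17821 = 13·1370 + 11
17: 17821 = 17·1048 + 5
19: 17821 = 19·937 + 18
23: 17821 = 23·774 + 19
29: 17821 = 29·614 + 15
31: 17821 = 31·574 + 27
37: 17821 = 37·481 + 24
41: 17821 = 41·434 + 27
43: 17821 = 43·414 + 19
47: 17821 = 47·379 + 8
53: 17821 = 53·336 + 13
59: 17821 = 59·302 + 3
61: 17821 = 61·292 + 9
67: 17821 = 67·265 + 66
71: 17821 = 71·251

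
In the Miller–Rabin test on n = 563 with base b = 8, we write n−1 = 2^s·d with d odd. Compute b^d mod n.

563 − 1 = 562 = 2^1 · 281, so d = 281.
8^1 ≡ 8 (mod 563)
8^2 ≡ 8^2 = 64 ≡ 64 (mod 563)
8^4 ≡ 64^2 = 4096 ≡ 155 (mod 563)
8^8 ≡ 155^2 = 24025 ≡ 379 (mod 563)
8^16 ≡ 379^2 = 143641 ≡ 76 (mod 563)
8^32 ≡ 76^2 = 5776 ≡ 146 (mod 563)
8^64 ≡ 146^2 = 21316 ≡ 485 (mod 563)
8^128 ≡ 485^2 = 235225 ≡ 454 (mod 563)
8^256 ≡ 454^2 = 206116 ≡ 58 (mod 563)
281 = 256 + 16 + 8 + 1 in binary powers of 2.
So 8^281 ≡ 58 · 76 · 379 · 8 ≡ 562 (mod 563).
Since 8^d ≡ 562 (mod 563), base 8 does not prove 563 composite.

562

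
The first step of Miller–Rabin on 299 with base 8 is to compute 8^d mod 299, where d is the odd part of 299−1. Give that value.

151

299 − 1 = 298 = 2^1 · 149, so d = 149.
8^1 ≡ 8 (mod 299)
8^2 ≡ 8^2 = 64 ≡ 64 (mod 299)
8^4 ≡ 64^2 = 4096 ≡ 209 (mod 299)
8^8 ≡ 209^2 = 43681 ≡ 27 (mod 299)
8^16 ≡ 27^2 = 729 ≡ 131 (mod 299)
8^32 ≡ 131^2 = 17161 ≡ 118 (mod 299)
8^64 ≡ 118^2 = 13924 ≡ 170 (mod 299)
8^128 ≡ 170^2 = 28900 ≡ 196 (mod 299)
149 = 128 + 16 + 4 + 1 in binary powers of 2.
So 8^149 ≡ 196 · 131 · 209 · 8 ≡ 151 (mod 299).
Squaring chain: 151; never reaches −1, so base 8 is a Miller–Rabin witness that 299 is composite.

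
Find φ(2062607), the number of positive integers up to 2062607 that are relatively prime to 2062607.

2013984

Factor: 2062607 = 109 · 127 · 149.
φ(2062607) = (109−1) · (127−1) · (149−1) = 108 · 126 · 148 = 2013984.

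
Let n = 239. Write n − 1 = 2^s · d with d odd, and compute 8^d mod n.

1

239 − 1 = 238 = 2^1 · 119, so d = 119.
8^1 ≡ 8 (mod 239)
8^2 ≡ 8^2 = 64 ≡ 64 (mod 239)
8^4 ≡ 64^2 = 4096 ≡ 33 (mod 239)
8^8 ≡ 33^2 = 1089 ≡ 133 (mod 239)
8^16 ≡ 133^2 = 17689 ≡ 3 (mod 239)
8^32 ≡ 3^2 = 9 ≡ 9 (mod 239)
8^64 ≡ 9^2 = 81 ≡ 81 (mod 239)
119 = 64 + 32 + 16 + 4 + 2 + 1 in binary powers of 2.
So 8^119 ≡ 81 · 9 · 3 · 33 · 64 · 8 ≡ 1 (mod 239).
Since 8^d ≡ 1 (mod 239), base 8 does not prove 239 composite.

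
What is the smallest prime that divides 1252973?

47

1252973 is odd.
Digit sum 29, not divisible by 3.
Ends in 3: not divisible by 5.
7: 1252973 = 7·178996 + 1
11: 1252973 = 11·113906 + 7
13: 1252973 = 13·96382 + 7
17: 1252973 = 17·73704 + 5
19: 1252973 = 19·65945 + 18
23: 1252973 = 23·54477 + 2
29: 1252973 = 29·43205 + 28
31: 1252973 = 31·40418 + 15
37: 1252973 = 37·33864 + 5
41: 1252973 = 41·30560 + 13
43: 1252973 = 43·29138 + 39
47: 1252973 = 47·26659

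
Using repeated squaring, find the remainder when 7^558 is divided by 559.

259

7^1 ≡ 7 (mod 559)
7^2 ≡ 7^2 = 49 ≡ 49 (mod 559)
7^4 ≡ 49^2 = 2401 ≡ 165 (mod 559)
7^8 ≡ 165^2 = 27225 ≡ 393 (mod 559)
7^16 ≡ 393^2 = 154449 ≡ 165 (mod 559)
7^32 ≡ 165^2 = 27225 ≡ 393 (mod 559)
7^64 ≡ 393^2 = 154449 ≡ 165 (mod 559)
7^128 ≡ 165^2 = 27225 ≡ 393 (mod 559)
7^256 ≡ 393^2 = 154449 ≡ 165 (mod 559)
7^512 ≡ 165^2 = 27225 ≡ 393 (mod 559)
558 = 512 + 32 + 8 + 4 + 2 in binary powers of 2.
So 7^558 ≡ 393 · 393 · 393 · 165 · 49 ≡ 259 (mod 559).
Since 259 ≠ 1, base 7 is a Fermat witness: 559 is composite.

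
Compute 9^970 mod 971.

9^1 ≡ 9 (mod 971)
9^2 ≡ 9^2 = 81 ≡ 81 (mod 971)
9^4 ≡ 81^2 = 6561 ≡ 735 (mod 971)
9^8 ≡ 735^2 = 540225 ≡ 349 (mod 971)
9^16 ≡ 349^2 = 121801 ≡ 426 (mod 971)
9^32 ≡ 426^2 = 181476 ≡ 870 (mod 971)
9^64 ≡ 870^2 = 756900 ≡ 491 (mod 971)
9^128 ≡ 491^2 = 241081 ≡ 273 (mod 971)
9^256 ≡ 273^2 = 74529 ≡ 733 (mod 971)
9^512 ≡ 733^2 = 537289 ≡ 326 (mod 971)
970 = 512 + 256 + 128 + 64 + 8 + 2 in binary powers of 2.
So 9^970 ≡ 326 · 733 · 273 · 491 · 349 · 81 ≡ 1 (mod 971).
Since the result is 1, base 9 gives no evidence that 971 is composite.

1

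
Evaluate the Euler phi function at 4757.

Factor: 4757 = 67 · 71.
φ(4757) = (67−1) · (71−1) = 66 · 70 = 4620.

4620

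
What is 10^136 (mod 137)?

10^1 ≡ 10 (mod 137)
10^2 ≡ 10^2 = 100 ≡ 100 (mod 137)
10^4 ≡ 100^2 = 10000 ≡ 136 (mod 137)
10^8 ≡ 136^2 = 18496 ≡ 1 (mod 137)
10^16 ≡ 1^2 = 1 ≡ 1 (mod 137)
10^32 ≡ 1^2 = 1 ≡ 1 (mod 137)
10^64 ≡ 1^2 = 1 ≡ 1 (mod 137)
10^128 ≡ 1^2 = 1 ≡ 1 (mod 137)
136 = 128 + 8 in binary powers of 2.
So 10^136 ≡ 1 · 1 ≡ 1 (mod 137).
Since the result is 1, base 10 gives no evidence that 137 is composite.

1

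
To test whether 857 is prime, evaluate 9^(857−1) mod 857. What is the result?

1

9^1 ≡ 9 (mod 857)
9^2 ≡ 9^2 = 81 ≡ 81 (mod 857)
9^4 ≡ 81^2 = 6561 ≡ 562 (mod 857)
9^8 ≡ 562^2 = 315844 ≡ 468 (mod 857)
9^16 ≡ 468^2 = 219024 ≡ 489 (mod 857)
9^32 ≡ 489^2 = 239121 ≡ 18 (mod 857)
9^64 ≡ 18^2 = 324 ≡ 324 (mod 857)
9^128 ≡ 324^2 = 104976 ≡ 422 (mod 857)
9^256 ≡ 422^2 = 178084 ≡ 685 (mod 857)
9^512 ≡ 685^2 = 469225 ≡ 446 (mod 857)
856 = 512 + 256 + 64 + 16 + 8 in binary powers of 2.
So 9^856 ≡ 446 · 685 · 324 · 489 · 468 ≡ 1 (mod 857).
Since the result is 1, base 9 gives no evidence that 857 is composite.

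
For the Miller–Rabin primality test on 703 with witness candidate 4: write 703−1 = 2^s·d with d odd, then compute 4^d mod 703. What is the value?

703 − 1 = 702 = 2^1 · 351, so d = 351.
4^1 ≡ 4 (mod 703)
4^2 ≡ 4^2 = 16 ≡ 16 (mod 703)
4^4 ≡ 16^2 = 256 ≡ 256 (mod 703)
4^8 ≡ 256^2 = 65536 ≡ 157 (mod 703)
4^16 ≡ 157^2 = 24649 ≡ 44 (mod 703)
4^32 ≡ 44^2 = 1936 ≡ 530 (mod 703)
4^64 ≡ 530^2 = 280900 ≡ 403 (mod 703)
4^128 ≡ 403^2 = 162409 ≡ 16 (mod 703)
4^256 ≡ 16^2 = 256 ≡ 256 (mod 703)
351 = 256 + 64 + 16 + 8 + 4 + 2 + 1 in binary powers of 2.
So 4^351 ≡ 256 · 403 · 44 · 157 · 256 · 16 · 4 ≡ 628 (mod 703).
Squaring chain: 628; never reaches −1, so base 4 is a Miller–Rabin witness that 703 is composite.

628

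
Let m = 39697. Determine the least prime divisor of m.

39697 is odd.
Digit sum 34, not divisible by 3.
Ends in 7: not divisible by 5.
7: 39697 = 7·5671

7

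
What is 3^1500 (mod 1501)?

539

3^1 ≡ 3 (mod 1501)
3^2 ≡ 3^2 = 9 ≡ 9 (mod 1501)
3^4 ≡ 9^2 = 81 ≡ 81 (mod 1501)
3^8 ≡ 81^2 = 6561 ≡ 557 (mod 1501)
3^16 ≡ 557^2 = 310249 ≡ 1043 (mod 1501)
3^32 ≡ 1043^2 = 1087849 ≡ 1125 (mod 1501)
3^64 ≡ 1125^2 = 1265625 ≡ 282 (mod 1501)
3^128 ≡ 282^2 = 79524 ≡ 1472 (mod 1501)
3^256 ≡ 1472^2 = 2166784 ≡ 841 (mod 1501)
3^512 ≡ 841^2 = 707281 ≡ 310 (mod 1501)
3^1024 ≡ 310^2 = 96100 ≡ 36 (mod 1501)
1500 = 1024 + 256 + 128 + 64 + 16 + 8 + 4 in binary powers of 2.
So 3^1500 ≡ 36 · 841 · 1472 · 282 · 1043 · 557 · 81 ≡ 539 (mod 1501).
Since 539 ≠ 1, base 3 is a Fermat witness: 1501 is composite.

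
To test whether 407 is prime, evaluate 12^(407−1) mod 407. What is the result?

12^1 ≡ 12 (mod 407)
12^2 ≡ 12^2 = 144 ≡ 144 (mod 407)
12^4 ≡ 144^2 = 20736 ≡ 386 (mod 407)
12^8 ≡ 386^2 = 148996 ≡ 34 (mod 407)
12^16 ≡ 34^2 = 1156 ≡ 342 (mod 407)
12^32 ≡ 342^2 = 116964 ≡ 155 (mod 407)
12^64 ≡ 155^2 = 24025 ≡ 12 (mod 407)
12^128 ≡ 12^2 = 144 ≡ 144 (mod 407)
12^256 ≡ 144^2 = 20736 ≡ 386 (mod 407)
406 = 256 + 128 + 16 + 4 + 2 in binary powers of 2.
So 12^406 ≡ 386 · 144 · 342 · 386 · 144 ≡ 12 (mod 407).
Since 12 ≠ 1, base 12 is a Fermat witness: 407 is composite.

12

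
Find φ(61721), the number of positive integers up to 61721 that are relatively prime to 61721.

54000

Factor: 61721 = 11 · 31 · 181.
φ(61721) = (11−1) · (31−1) · (181−1) = 10 · 30 · 180 = 54000.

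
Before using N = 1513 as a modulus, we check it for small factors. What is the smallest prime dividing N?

17

1513 is odd.
Digit sum 10, not divisible by 3.
Ends in 3: not divisible by 5.
7: 1513 = 7·216 + 1
11: 1513 = 11·137 + 6
13: 1513 = 13·116 + 5
17: 1513 = 17·89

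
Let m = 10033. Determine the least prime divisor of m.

79

10033 is odd.
Digit sum 7, not divisible by 3.
Ends in 3: not divisible by 5.
7: 10033 = 7·1433 + 2
11: 10033 = 11·912 + 1
13: 10033 = 13·771 + 10
17: 10033 = 17·590 + 3
19: 10033 = 19·528 + 1
23: 10033 = 23·436 + 5
29: 10033 = 29·345 + 28
31: 10033 = 31·323 + 20
37: 10033 = 37·271 + 6
41: 10033 = 41·244 + 29
43: 10033 = 43·233 + 14
47: 10033 = 47·213 + 22
53: 10033 = 53·189 + 16
59: 10033 = 59·170 + 3
61: 10033 = 61·164 + 29
67: 10033 = 67·149 + 50
71: 10033 = 71·141 + 22
73: 10033 = 73·137 + 32
79: 10033 = 79·127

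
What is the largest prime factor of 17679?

17679 = 3 · 5893
5893 = 71 · 83
83 is prime.
So 17679 = 3 · 71 · 83; the largest prime factor is 83.

83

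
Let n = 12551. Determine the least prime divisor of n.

12551 is odd.
Digit sum 14, not divisible by 3.
Ends in 1: not divisible by 5.
7: 12551 = 7·1793

7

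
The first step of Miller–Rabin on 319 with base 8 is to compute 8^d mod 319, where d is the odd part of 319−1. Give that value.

205

319 − 1 = 318 = 2^1 · 159, so d = 159.
8^1 ≡ 8 (mod 319)
8^2 ≡ 8^2 = 64 ≡ 64 (mod 319)
8^4 ≡ 64^2 = 4096 ≡ 268 (mod 319)
8^8 ≡ 268^2 = 71824 ≡ 49 (mod 319)
8^16 ≡ 49^2 = 2401 ≡ 168 (mod 319)
8^32 ≡ 168^2 = 28224 ≡ 152 (mod 319)
8^64 ≡ 152^2 = 23104 ≡ 136 (mod 319)
8^128 ≡ 136^2 = 18496 ≡ 313 (mod 319)
159 = 128 + 16 + 8 + 4 + 2 + 1 in binary powers of 2.
So 8^159 ≡ 313 · 168 · 49 · 268 · 64 · 8 ≡ 205 (mod 319).
Squaring chain: 205; never reaches −1, so base 8 is a Miller–Rabin witness that 319 is composite.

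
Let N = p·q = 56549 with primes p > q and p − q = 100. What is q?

193

Since p = q + 100, we have 56549 = q(q + 100), so q² + 100q − 56549 = 0.
Discriminant: 100² + 4·56549 = 10000 + 226196 = 236196; √236196 = 486.
q = (−100 + 486)/2 = 193, and p = q + 100 = 293.
Check: 193 · 293 = 56549.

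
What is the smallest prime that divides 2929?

2929 is odd.
Digit sum 22, not divisible by 3.
Ends in 9: not divisible by 5.
7: 2929 = 7·418 + 3
11: 2929 = 11·266 + 3
13: 2929 = 13·225 + 4
17: 2929 = 17·172 + 5
19: 2929 = 19·154 + 3
23: 2929 = 23·127 + 8
29: 2929 = 29·101

29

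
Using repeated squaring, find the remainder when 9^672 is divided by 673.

1

9^1 ≡ 9 (mod 673)
9^2 ≡ 9^2 = 81 ≡ 81 (mod 673)
9^4 ≡ 81^2 = 6561 ≡ 504 (mod 673)
9^8 ≡ 504^2 = 254016 ≡ 295 (mod 673)
9^16 ≡ 295^2 = 87025 ≡ 208 (mod 673)
9^32 ≡ 208^2 = 43264 ≡ 192 (mod 673)
9^64 ≡ 192^2 = 36864 ≡ 522 (mod 673)
9^128 ≡ 522^2 = 272484 ≡ 592 (mod 673)
9^256 ≡ 592^2 = 350464 ≡ 504 (mod 673)
9^512 ≡ 504^2 = 254016 ≡ 295 (mod 673)
672 = 512 + 128 + 32 in binary powers of 2.
So 9^672 ≡ 295 · 592 · 192 ≡ 1 (mod 673).
Since the result is 1, base 9 gives no evidence that 673 is composite.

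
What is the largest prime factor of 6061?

6061 = 11 · 551
551 = 19 · 29
29 is prime.
So 6061 = 11 · 19 · 29; the largest prime factor is 29.

29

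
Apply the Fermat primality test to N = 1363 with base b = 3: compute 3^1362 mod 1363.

760

3^1 ≡ 3 (mod 1363)
3^2 ≡ 3^2 = 9 ≡ 9 (mod 1363)
3^4 ≡ 9^2 = 81 ≡ 81 (mod 1363)
3^8 ≡ 81^2 = 6561 ≡ 1109 (mod 1363)
3^16 ≡ 1109^2 = 1229881 ≡ 455 (mod 1363)
3^32 ≡ 455^2 = 207025 ≡ 1212 (mod 1363)
3^64 ≡ 1212^2 = 1468944 ≡ 993 (mod 1363)
3^128 ≡ 993^2 = 986049 ≡ 600 (mod 1363)
3^256 ≡ 600^2 = 360000 ≡ 168 (mod 1363)
3^512 ≡ 168^2 = 28224 ≡ 964 (mod 1363)
3^1024 ≡ 964^2 = 929296 ≡ 1093 (mod 1363)
1362 = 1024 + 256 + 64 + 16 + 2 in binary powers of 2.
So 3^1362 ≡ 1093 · 168 · 993 · 455 · 9 ≡ 760 (mod 1363).
Since 760 ≠ 1, base 3 is a Fermat witness: 1363 is composite.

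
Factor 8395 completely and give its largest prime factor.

8395 = 5 · 1679
1679 = 23 · 73
73 is prime.
So 8395 = 5 · 23 · 73; the largest prime factor is 73.

73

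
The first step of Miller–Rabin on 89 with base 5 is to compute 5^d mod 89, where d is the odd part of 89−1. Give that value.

89 − 1 = 88 = 2^3 · 11, so d = 11.
5^1 ≡ 5 (mod 89)
5^2 ≡ 5^2 = 25 ≡ 25 (mod 89)
5^4 ≡ 25^2 = 625 ≡ 2 (mod 89)
5^8 ≡ 2^2 = 4 ≡ 4 (mod 89)
11 = 8 + 2 + 1 in binary powers of 2.
So 5^11 ≡ 4 · 25 · 5 ≡ 55 (mod 89).
Squaring chain: 55 → 88 → 1; reaches −1, so base 5 does not prove 89 composite.

55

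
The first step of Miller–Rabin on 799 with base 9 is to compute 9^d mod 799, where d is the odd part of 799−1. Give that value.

799 − 1 = 798 = 2^1 · 399, so d = 399.
9^1 ≡ 9 (mod 799)
9^2 ≡ 9^2 = 81 ≡ 81 (mod 799)
9^4 ≡ 81^2 = 6561 ≡ 169 (mod 799)
9^8 ≡ 169^2 = 28561 ≡ 596 (mod 799)
9^16 ≡ 596^2 = 355216 ≡ 460 (mod 799)
9^32 ≡ 460^2 = 211600 ≡ 664 (mod 799)
9^64 ≡ 664^2 = 440896 ≡ 647 (mod 799)
9^128 ≡ 647^2 = 418609 ≡ 732 (mod 799)
9^256 ≡ 732^2 = 535824 ≡ 494 (mod 799)
399 = 256 + 128 + 8 + 4 + 2 + 1 in binary powers of 2.
So 9^399 ≡ 494 · 732 · 596 · 169 · 81 · 9 ≡ 784 (mod 799).
Squaring chain: 784; never reaches −1, so base 9 is a Miller–Rabin witness that 799 is composite.

784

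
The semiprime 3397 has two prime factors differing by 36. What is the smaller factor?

Since p = q + 36, we have 3397 = q(q + 36), so q² + 36q − 3397 = 0.
Discriminant: 36² + 4·3397 = 1296 + 13588 = 14884; √14884 = 122.
q = (−36 + 122)/2 = 43, and p = q + 36 = 79.
Check: 43 · 79 = 3397.

43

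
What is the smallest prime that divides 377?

13

377 is odd.
Digit sum 17, not divisible by 3.
Ends in 7: not divisible by 5.
7: 377 = 7·53 + 6
11: 377 = 11·34 + 3
13: 377 = 13·29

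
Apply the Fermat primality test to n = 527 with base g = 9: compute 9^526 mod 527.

9^1 ≡ 9 (mod 527)
9^2 ≡ 9^2 = 81 ≡ 81 (mod 527)
9^4 ≡ 81^2 = 6561 ≡ 237 (mod 527)
9^8 ≡ 237^2 = 56169 ≡ 307 (mod 527)
9^16 ≡ 307^2 = 94249 ≡ 443 (mod 527)
9^32 ≡ 443^2 = 196249 ≡ 205 (mod 527)
9^64 ≡ 205^2 = 42025 ≡ 392 (mod 527)
9^128 ≡ 392^2 = 153664 ≡ 307 (mod 527)
9^256 ≡ 307^2 = 94249 ≡ 443 (mod 527)
9^512 ≡ 443^2 = 196249 ≡ 205 (mod 527)
526 = 512 + 8 + 4 + 2 in binary powers of 2.
So 9^526 ≡ 205 · 307 · 237 · 81 ≡ 412 (mod 527).
Since 412 ≠ 1, base 9 is a Fermat witness: 527 is composite.

412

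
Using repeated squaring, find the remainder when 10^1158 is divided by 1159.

163

10^1 ≡ 10 (mod 1159)
10^2 ≡ 10^2 = 100 ≡ 100 (mod 1159)
10^4 ≡ 100^2 = 10000 ≡ 728 (mod 1159)
10^8 ≡ 728^2 = 529984 ≡ 321 (mod 1159)
10^16 ≡ 321^2 = 103041 ≡ 1049 (mod 1159)
10^32 ≡ 1049^2 = 1100401 ≡ 510 (mod 1159)
10^64 ≡ 510^2 = 260100 ≡ 484 (mod 1159)
10^128 ≡ 484^2 = 234256 ≡ 138 (mod 1159)
10^256 ≡ 138^2 = 19044 ≡ 500 (mod 1159)
10^512 ≡ 500^2 = 250000 ≡ 815 (mod 1159)
10^1024 ≡ 815^2 = 664225 ≡ 118 (mod 1159)
1158 = 1024 + 128 + 4 + 2 in binary powers of 2.
So 10^1158 ≡ 118 · 138 · 728 · 100 ≡ 163 (mod 1159).
Since 163 ≠ 1, base 10 is a Fermat witness: 1159 is composite.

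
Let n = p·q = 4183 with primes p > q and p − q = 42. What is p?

89

Since p = q + 42, we have 4183 = q(q + 42), so q² + 42q − 4183 = 0.
Discriminant: 42² + 4·4183 = 1764 + 16732 = 18496; √18496 = 136.
q = (−42 + 136)/2 = 47, and p = q + 42 = 89.
Check: 47 · 89 = 4183.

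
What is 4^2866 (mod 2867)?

972

4^1 ≡ 4 (mod 2867)
4^2 ≡ 4^2 = 16 ≡ 16 (mod 2867)
4^4 ≡ 16^2 = 256 ≡ 256 (mod 2867)
4^8 ≡ 256^2 = 65536 ≡ 2462 (mod 2867)
4^16 ≡ 2462^2 = 6061444 ≡ 606 (mod 2867)
4^32 ≡ 606^2 = 367236 ≡ 260 (mod 2867)
4^64 ≡ 260^2 = 67600 ≡ 1659 (mod 2867)
4^128 ≡ 1659^2 = 2752281 ≡ 2828 (mod 2867)
4^256 ≡ 2828^2 = 7997584 ≡ 1521 (mod 2867)
4^512 ≡ 1521^2 = 2313441 ≡ 2639 (mod 2867)
4^1024 ≡ 2639^2 = 6964321 ≡ 378 (mod 2867)
4^2048 ≡ 378^2 = 142884 ≡ 2401 (mod 2867)
2866 = 2048 + 512 + 256 + 32 + 16 + 2 in binary powers of 2.
So 4^2866 ≡ 2401 · 2639 · 1521 · 260 · 606 · 16 ≡ 972 (mod 2867).
Since 972 ≠ 1, base 4 is a Fermat witness: 2867 is composite.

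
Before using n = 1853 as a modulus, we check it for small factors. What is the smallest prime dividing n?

17

1853 is odd.
Digit sum 17, not divisible by 3.
Ends in 3: not divisible by 5.
7: 1853 = 7·264 + 5
11: 1853 = 11·168 + 5
13: 1853 = 13·142 + 7
17: 1853 = 17·109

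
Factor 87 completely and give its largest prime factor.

87 = 3 · 29
29 is prime.
So 87 = 3 · 29; the largest prime factor is 29.

29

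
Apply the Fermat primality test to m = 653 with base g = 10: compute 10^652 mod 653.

1

10^1 ≡ 10 (mod 653)
10^2 ≡ 10^2 = 100 ≡ 100 (mod 653)
10^4 ≡ 100^2 = 10000 ≡ 205 (mod 653)
10^8 ≡ 205^2 = 42025 ≡ 233 (mod 653)
10^16 ≡ 233^2 = 54289 ≡ 90 (mod 653)
10^32 ≡ 90^2 = 8100 ≡ 264 (mod 653)
10^64 ≡ 264^2 = 69696 ≡ 478 (mod 653)
10^128 ≡ 478^2 = 228484 ≡ 587 (mod 653)
10^256 ≡ 587^2 = 344569 ≡ 438 (mod 653)
10^512 ≡ 438^2 = 191844 ≡ 515 (mod 653)
652 = 512 + 128 + 8 + 4 in binary powers of 2.
So 10^652 ≡ 515 · 587 · 233 · 205 ≡ 1 (mod 653).
Since the result is 1, base 10 gives no evidence that 653 is composite.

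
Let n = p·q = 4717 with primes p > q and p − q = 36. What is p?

89

Since p = q + 36, we have 4717 = q(q + 36), so q² + 36q − 4717 = 0.
Discriminant: 36² + 4·4717 = 1296 + 18868 = 20164; √20164 = 142.
q = (−36 + 142)/2 = 53, and p = q + 36 = 89.
Check: 53 · 89 = 4717.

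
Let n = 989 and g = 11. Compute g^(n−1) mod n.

11^1 ≡ 11 (mod 989)
11^2 ≡ 11^2 = 121 ≡ 121 (mod 989)
11^4 ≡ 121^2 = 14641 ≡ 795 (mod 989)
11^8 ≡ 795^2 = 632025 ≡ 54 (mod 989)
11^16 ≡ 54^2 = 2916 ≡ 938 (mod 989)
11^32 ≡ 938^2 = 879844 ≡ 623 (mod 989)
11^64 ≡ 623^2 = 388129 ≡ 441 (mod 989)
11^128 ≡ 441^2 = 194481 ≡ 637 (mod 989)
11^256 ≡ 637^2 = 405769 ≡ 279 (mod 989)
11^512 ≡ 279^2 = 77841 ≡ 699 (mod 989)
988 = 512 + 256 + 128 + 64 + 16 + 8 + 4 in binary powers of 2.
So 11^988 ≡ 699 · 279 · 637 · 441 · 938 · 54 · 795 ≡ 441 (mod 989).
Since 441 ≠ 1, base 11 is a Fermat witness: 989 is composite.

441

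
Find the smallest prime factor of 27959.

73

27959 is odd.
Digit sum 32, not divisible by 3.
Ends in 9: not divisible by 5.
7: 27959 = 7·3994 + 1
11: 27959 = 11·2541 + 8
13: 27959 = 13·2150 + 9
17: 27959 = 17·1644 + 11
19: 27959 = 19·1471 + 10
23: 27959 = 23·1215 + 14
29: 27959 = 29·964 + 3
31: 27959 = 31·901 + 28
37: 27959 = 37·755 + 24
41: 27959 = 41·681 + 38
43: 27959 = 43·650 + 9
47: 27959 = 47·594 + 41
53: 27959 = 53·527 + 28
59: 27959 = 59·473 + 52
61: 27959 = 61·458 + 21
67: 27959 = 67·417 + 20
71: 27959 = 71·393 + 56
73: 27959 = 73·383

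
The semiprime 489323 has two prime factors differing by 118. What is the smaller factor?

643

Since p = q + 118, we have 489323 = q(q + 118), so q² + 118q − 489323 = 0.
Discriminant: 118² + 4·489323 = 13924 + 1957292 = 1971216; √1971216 = 1404.
q = (−118 + 1404)/2 = 643, and p = q + 118 = 761.
Check: 643 · 761 = 489323.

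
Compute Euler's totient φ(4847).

Factor: 4847 = 37 · 131.
φ(4847) = (37−1) · (131−1) = 36 · 130 = 4680.

4680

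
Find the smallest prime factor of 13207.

47

13207 is odd.
Digit sum 13, not divisible by 3.
Ends in 7: not divisible by 5.
7: 13207 = 7·1886 + 5
11: 13207 = 11·1200 + 7
13: 13207 = 13·1015 + 12
17: 13207 = 17·776 + 15
19: 13207 = 19·695 + 2
23: 13207 = 23·574 + 5
29: 13207 = 29·455 + 12
31: 13207 = 31·426 + 1
37: 13207 = 37·356 + 35
41: 13207 = 41·322 + 5
43: 13207 = 43·307 + 6
47: 13207 = 47·281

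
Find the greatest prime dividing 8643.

67

8643 = 3 · 2881
2881 = 43 · 67
67 is prime.
So 8643 = 3 · 43 · 67; the largest prime factor is 67.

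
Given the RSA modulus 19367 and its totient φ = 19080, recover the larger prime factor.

φ(n) = (p−1)(q−1) = n − (p+q) + 1, so p + q = 19367 − 19080 + 1 = 288.
p and q are the roots of t² − 288t + 19367 = 0.
Discriminant: 288² − 4·19367 = 82944 − 77468 = 5476; √5476 = 74.
q = (288 − 74)/2 = 107, p = (288 + 74)/2 = 181.
Check: 107 · 181 = 19367.

181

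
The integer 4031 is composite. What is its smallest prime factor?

4031 is odd.
Digit sum 8, not divisible by 3.
Ends in 1: not divisible by 5.
7: 4031 = 7·575 + 6
11: 4031 = 11·366 + 5
13: 4031 = 13·310 + 1
17: 4031 = 17·237 + 2
19: 4031 = 19·212 + 3
23: 4031 = 23·175 + 6
29: 4031 = 29·139

29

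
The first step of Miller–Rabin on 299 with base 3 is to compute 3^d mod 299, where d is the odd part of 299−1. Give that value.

299 − 1 = 298 = 2^1 · 149, so d = 149.
3^1 ≡ 3 (mod 299)
3^2 ≡ 3^2 = 9 ≡ 9 (mod 299)
3^4 ≡ 9^2 = 81 ≡ 81 (mod 299)
3^8 ≡ 81^2 = 6561 ≡ 282 (mod 299)
3^16 ≡ 282^2 = 79524 ≡ 289 (mod 299)
3^32 ≡ 289^2 = 83521 ≡ 100 (mod 299)
3^64 ≡ 100^2 = 10000 ≡ 133 (mod 299)
3^128 ≡ 133^2 = 17689 ≡ 48 (mod 299)
149 = 128 + 16 + 4 + 1 in binary powers of 2.
So 3^149 ≡ 48 · 289 · 81 · 3 ≡ 269 (mod 299).
Squaring chain: 269; never reaches −1, so base 3 is a Miller–Rabin witness that 299 is composite.

269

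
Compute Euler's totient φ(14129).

Factor: 14129 = 71 · 199.
φ(14129) = (71−1) · (199−1) = 70 · 198 = 13860.

13860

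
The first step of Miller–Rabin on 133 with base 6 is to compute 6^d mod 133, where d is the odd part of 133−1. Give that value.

125

133 − 1 = 132 = 2^2 · 33, so d = 33.
6^1 ≡ 6 (mod 133)
6^2 ≡ 6^2 = 36 ≡ 36 (mod 133)
6^4 ≡ 36^2 = 1296 ≡ 99 (mod 133)
6^8 ≡ 99^2 = 9801 ≡ 92 (mod 133)
6^16 ≡ 92^2 = 8464 ≡ 85 (mod 133)
6^32 ≡ 85^2 = 7225 ≡ 43 (mod 133)
33 = 32 + 1 in binary powers of 2.
So 6^33 ≡ 43 · 6 ≡ 125 (mod 133).
Squaring chain: 125 → 64; never reaches −1, so base 6 is a Miller–Rabin witness that 133 is composite.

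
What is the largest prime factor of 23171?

23171 = 17 · 1363
1363 = 29 · 47
47 is prime.
So 23171 = 17 · 29 · 47; the largest prime factor is 47.

47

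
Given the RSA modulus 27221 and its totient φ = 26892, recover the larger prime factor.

φ(n) = (p−1)(q−1) = n − (p+q) + 1, so p + q = 27221 − 26892 + 1 = 330.
p and q are the roots of t² − 330t + 27221 = 0.
Discriminant: 330² − 4·27221 = 108900 − 108884 = 16; √16 = 4.
q = (330 − 4)/2 = 163, p = (330 + 4)/2 = 167.
Check: 163 · 167 = 27221.

167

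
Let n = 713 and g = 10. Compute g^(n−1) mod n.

10^1 ≡ 10 (mod 713)
10^2 ≡ 10^2 = 100 ≡ 100 (mod 713)
10^4 ≡ 100^2 = 10000 ≡ 18 (mod 713)
10^8 ≡ 18^2 = 324 ≡ 324 (mod 713)
10^16 ≡ 324^2 = 104976 ≡ 165 (mod 713)
10^32 ≡ 165^2 = 27225 ≡ 131 (mod 713)
10^64 ≡ 131^2 = 17161 ≡ 49 (mod 713)
10^128 ≡ 49^2 = 2401 ≡ 262 (mod 713)
10^256 ≡ 262^2 = 68644 ≡ 196 (mod 713)
10^512 ≡ 196^2 = 38416 ≡ 627 (mod 713)
712 = 512 + 128 + 64 + 8 in binary powers of 2.
So 10^712 ≡ 627 · 262 · 49 · 324 ≡ 485 (mod 713).
Since 485 ≠ 1, base 10 is a Fermat witness: 713 is composite.

485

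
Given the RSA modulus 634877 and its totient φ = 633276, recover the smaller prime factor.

φ(n) = (p−1)(q−1) = n − (p+q) + 1, so p + q = 634877 − 633276 + 1 = 1602.
p and q are the roots of t² − 1602t + 634877 = 0.
Discriminant: 1602² − 4·634877 = 2566404 − 2539508 = 26896; √26896 = 164.
q = (1602 − 164)/2 = 719, p = (1602 + 164)/2 = 883.
Check: 719 · 883 = 634877.

719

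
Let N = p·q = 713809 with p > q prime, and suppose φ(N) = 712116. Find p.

φ(n) = (p−1)(q−1) = n − (p+q) + 1, so p + q = 713809 − 712116 + 1 = 1694.
p and q are the roots of t² − 1694t + 713809 = 0.
Discriminant: 1694² − 4·713809 = 2869636 − 2855236 = 14400; √14400 = 120.
q = (1694 − 120)/2 = 787, p = (1694 + 120)/2 = 907.
Check: 787 · 907 = 713809.

907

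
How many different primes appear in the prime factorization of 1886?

1886 = 2 · 943
943 = 23 · 41
1886 = 2 · 23 · 41, which has 3 distinct prime factors.

3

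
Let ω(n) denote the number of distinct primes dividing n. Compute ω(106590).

106590 = 2 · 53295
53295 = 3 · 17765
17765 = 5 · 3553
3553 = 11 · 323
323 = 17 · 19
106590 = 2 · 3 · 5 · 11 · 17 · 19, which has 6 distinct prime factors.

6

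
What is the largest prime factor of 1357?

1357 = 23 · 59
59 is prime.
So 1357 = 23 · 59; the largest prime factor is 59.

59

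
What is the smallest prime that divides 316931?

17

316931 is odd.
Digit sum 23, not divisible by 3.
Ends in 1: not divisible by 5.
7: 316931 = 7·45275 + 6
11: 316931 = 11·28811 + 10
13: 316931 = 13·24379 + 4
17: 316931 = 17·18643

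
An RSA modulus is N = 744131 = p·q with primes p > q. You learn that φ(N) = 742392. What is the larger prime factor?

983

φ(n) = (p−1)(q−1) = n − (p+q) + 1, so p + q = 744131 − 742392 + 1 = 1740.
p and q are the roots of t² − 1740t + 744131 = 0.
Discriminant: 1740² − 4·744131 = 3027600 − 2976524 = 51076; √51076 = 226.
q = (1740 − 226)/2 = 757, p = (1740 + 226)/2 = 983.
Check: 757 · 983 = 744131.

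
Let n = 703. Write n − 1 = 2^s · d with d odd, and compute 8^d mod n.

512

703 − 1 = 702 = 2^1 · 351, so d = 351.
8^1 ≡ 8 (mod 703)
8^2 ≡ 8^2 = 64 ≡ 64 (mod 703)
8^4 ≡ 64^2 = 4096 ≡ 581 (mod 703)
8^8 ≡ 581^2 = 337561 ≡ 121 (mod 703)
8^16 ≡ 121^2 = 14641 ≡ 581 (mod 703)
8^32 ≡ 581^2 = 337561 ≡ 121 (mod 703)
8^64 ≡ 121^2 = 14641 ≡ 581 (mod 703)
8^128 ≡ 581^2 = 337561 ≡ 121 (mod 703)
8^256 ≡ 121^2 = 14641 ≡ 581 (mod 703)
351 = 256 + 64 + 16 + 8 + 4 + 2 + 1 in binary powers of 2.
So 8^351 ≡ 581 · 581 · 581 · 121 · 581 · 64 · 8 ≡ 512 (mod 703).
Squaring chain: 512; never reaches −1, so base 8 is a Miller–Rabin witness that 703 is composite.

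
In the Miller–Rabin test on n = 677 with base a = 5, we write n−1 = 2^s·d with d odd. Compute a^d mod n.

26

677 − 1 = 676 = 2^2 · 169, so d = 169.
5^1 ≡ 5 (mod 677)
5^2 ≡ 5^2 = 25 ≡ 25 (mod 677)
5^4 ≡ 25^2 = 625 ≡ 625 (mod 677)
5^8 ≡ 625^2 = 390625 ≡ 673 (mod 677)
5^16 ≡ 673^2 = 452929 ≡ 16 (mod 677)
5^32 ≡ 16^2 = 256 ≡ 256 (mod 677)
5^64 ≡ 256^2 = 65536 ≡ 544 (mod 677)
5^128 ≡ 544^2 = 295936 ≡ 87 (mod 677)
169 = 128 + 32 + 8 + 1 in binary powers of 2.
So 5^169 ≡ 87 · 256 · 673 · 5 ≡ 26 (mod 677).
Squaring chain: 26 → 676; reaches −1, so base 5 does not prove 677 composite.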